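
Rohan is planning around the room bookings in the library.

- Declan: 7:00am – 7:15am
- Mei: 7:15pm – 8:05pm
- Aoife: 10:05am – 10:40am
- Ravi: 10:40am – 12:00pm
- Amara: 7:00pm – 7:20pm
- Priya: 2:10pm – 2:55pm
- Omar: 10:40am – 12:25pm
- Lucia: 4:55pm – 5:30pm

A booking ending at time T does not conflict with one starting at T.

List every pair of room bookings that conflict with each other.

Sorted by start: Declan, Aoife, Omar, Ravi, Priya, Lucia, Amara, Mei.
Aoife starts after Declan ends, so Declan has no further overlaps.
Omar starts exactly when Aoife ends (back-to-back, no overlap), so Aoife has no further overlaps.
Ravi starts before Omar ends → Omar and Ravi overlap.
Priya starts after Omar ends, so Omar has no further overlaps.
Priya starts after Ravi ends, so Ravi has no further overlaps.
Lucia starts after Priya ends, so Priya has no further overlaps.
Amara starts after Lucia ends, so Lucia has no further overlaps.
Mei starts before Amara ends → Amara and Mei overlap.

Amara & Mei, Omar & Ravi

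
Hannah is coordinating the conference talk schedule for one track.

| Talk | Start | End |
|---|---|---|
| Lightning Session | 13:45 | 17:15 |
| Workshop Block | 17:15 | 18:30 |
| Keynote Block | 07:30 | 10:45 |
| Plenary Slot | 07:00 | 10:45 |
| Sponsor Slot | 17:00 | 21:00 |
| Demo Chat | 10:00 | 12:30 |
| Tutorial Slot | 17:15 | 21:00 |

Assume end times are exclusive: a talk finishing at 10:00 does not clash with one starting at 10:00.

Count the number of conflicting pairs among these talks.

7

Sorted by start: Plenary Slot, Keynote Block, Demo Chat, Lightning Session, Sponsor Slot, Workshop Block, Tutorial Slot.
Keynote Block starts before Plenary Slot ends → Plenary Slot and Keynote Block overlap.
Demo Chat starts before Plenary Slot ends → Plenary Slot and Demo Chat overlap.
Lightning Session starts after Plenary Slot ends, so Plenary Slot has no further overlaps.
Demo Chat starts before Keynote Block ends → Keynote Block and Demo Chat overlap.
Lightning Session starts after Keynote Block ends, so Keynote Block has no further overlaps.
Lightning Session starts after Demo Chat ends, so Demo Chat has no further overlaps.
Sponsor Slot starts before Lightning Session ends → Lightning Session and Sponsor Slot overlap.
Workshop Block starts exactly when Lightning Session ends (back-to-back, no overlap), so Lightning Session has no further overlaps.
Workshop Block starts before Sponsor Slot ends → Sponsor Slot and Workshop Block overlap.
Tutorial Slot starts before Sponsor Slot ends → Sponsor Slot and Tutorial Slot overlap.
Tutorial Slot starts before Workshop Block ends → Workshop Block and Tutorial Slot overlap.
Overlapping pairs: Demo Chat & Keynote Block, Demo Chat & Plenary Slot, Keynote Block & Plenary Slot, Lightning Session & Sponsor Slot, Sponsor Slot & Tutorial Slot, Sponsor Slot & Workshop Block, Tutorial Slot & Workshop Block — 7 in total.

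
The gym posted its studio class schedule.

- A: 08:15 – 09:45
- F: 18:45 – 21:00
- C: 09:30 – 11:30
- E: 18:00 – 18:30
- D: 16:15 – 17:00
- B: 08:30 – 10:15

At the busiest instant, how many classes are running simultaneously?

Walk through starts and ends in time order (an end at T is processed before a start at T):
08:15 start A → 1
08:30 start B → 2
09:30 start C → 3
09:45 end A → 2
10:15 end B → 1
11:30 end C → 0
16:15 start D → 1
17:00 end D → 0
18:00 start E → 1
18:30 end E → 0
18:45 start F → 1
21:00 end F → 0
Peak is 3, at 09:30 (A, B, C).

3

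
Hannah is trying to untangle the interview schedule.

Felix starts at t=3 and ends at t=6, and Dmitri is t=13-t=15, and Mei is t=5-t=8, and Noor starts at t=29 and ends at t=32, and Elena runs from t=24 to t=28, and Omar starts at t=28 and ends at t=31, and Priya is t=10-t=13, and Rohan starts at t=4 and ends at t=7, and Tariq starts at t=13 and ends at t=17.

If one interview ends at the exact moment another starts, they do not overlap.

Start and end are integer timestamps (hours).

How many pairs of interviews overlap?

5

Check each pair: they overlap iff neither finishes before the other starts.
Sorted by start: Felix, Rohan, Mei, Priya, Tariq, Dmitri, Elena, Omar, Noor.
Rohan starts before Felix ends → Felix and Rohan overlap.
Mei starts before Felix ends → Felix and Mei overlap.
Priya starts after Felix ends, so Felix has no further overlaps.
Mei starts before Rohan ends → Rohan and Mei overlap.
Priya starts after Rohan ends, so Rohan has no further overlaps.
Priya starts after Mei ends, so Mei has no further overlaps.
Tariq starts exactly when Priya ends (back-to-back, no overlap), so Priya has no further overlaps.
Dmitri starts before Tariq ends → Tariq and Dmitri overlap.
Elena starts after Tariq ends, so Tariq has no further overlaps.
Elena starts after Dmitri ends, so Dmitri has no further overlaps.
Omar starts exactly when Elena ends (back-to-back, no overlap), so Elena has no further overlaps.
Noor starts before Omar ends → Omar and Noor overlap.
Overlapping pairs: Dmitri & Tariq, Felix & Mei, Felix & Rohan, Mei & Rohan, Noor & Omar — 5 in total.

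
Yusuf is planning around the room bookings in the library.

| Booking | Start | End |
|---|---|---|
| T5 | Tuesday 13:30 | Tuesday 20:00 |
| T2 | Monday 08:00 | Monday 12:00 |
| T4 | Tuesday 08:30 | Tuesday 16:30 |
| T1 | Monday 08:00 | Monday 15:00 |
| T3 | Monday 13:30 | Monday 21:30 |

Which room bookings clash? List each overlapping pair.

Two intervals overlap when each starts before the other ends.
Sorted by start: T1, T2, T3, T4, T5.
T2 starts before T1 ends → T1 and T2 overlap.
T3 starts before T1 ends → T1 and T3 overlap.
T4 starts after T1 ends, so nothing later overlaps T1 either.
T3 starts after T2 ends, so nothing later overlaps T2 either.
T4 starts after T3 ends, so nothing later overlaps T3 either.
T5 starts before T4 ends → T4 and T5 overlap.

T1 & T2, T1 & T3, T4 & T5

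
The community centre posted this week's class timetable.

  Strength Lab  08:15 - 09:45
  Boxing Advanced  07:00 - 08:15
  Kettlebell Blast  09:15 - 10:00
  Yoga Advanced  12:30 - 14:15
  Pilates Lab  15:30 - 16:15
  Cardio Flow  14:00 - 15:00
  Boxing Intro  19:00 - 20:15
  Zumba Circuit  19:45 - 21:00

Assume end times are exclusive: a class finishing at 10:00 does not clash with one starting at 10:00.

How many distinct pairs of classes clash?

3

Sorted by start: Boxing Advanced, Strength Lab, Kettlebell Blast, Yoga Advanced, Cardio Flow, Pilates Lab, Boxing Intro, Zumba Circuit.
Strength Lab starts exactly when Boxing Advanced ends (back-to-back, no overlap), so Boxing Advanced has no further overlaps.
Kettlebell Blast starts before Strength Lab ends → Strength Lab and Kettlebell Blast overlap.
Yoga Advanced starts after Strength Lab ends, so Strength Lab has no further overlaps.
Yoga Advanced starts after Kettlebell Blast ends, so Kettlebell Blast has no further overlaps.
Cardio Flow starts before Yoga Advanced ends → Yoga Advanced and Cardio Flow overlap.
Pilates Lab starts after Yoga Advanced ends, so Yoga Advanced has no further overlaps.
Pilates Lab starts after Cardio Flow ends, so Cardio Flow has no further overlaps.
Boxing Intro starts after Pilates Lab ends, so Pilates Lab has no further overlaps.
Zumba Circuit starts before Boxing Intro ends → Boxing Intro and Zumba Circuit overlap.
Overlapping pairs: Boxing Intro & Zumba Circuit, Cardio Flow & Yoga Advanced, Kettlebell Blast & Strength Lab — 3 in total.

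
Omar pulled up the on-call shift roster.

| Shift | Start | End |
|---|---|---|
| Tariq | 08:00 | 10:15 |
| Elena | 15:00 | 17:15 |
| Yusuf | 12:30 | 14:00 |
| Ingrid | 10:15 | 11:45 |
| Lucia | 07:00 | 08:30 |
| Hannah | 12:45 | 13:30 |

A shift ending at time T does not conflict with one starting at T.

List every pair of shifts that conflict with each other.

Sorted by start: Lucia, Tariq, Ingrid, Yusuf, Hannah, Elena.
Tariq starts before Lucia ends → Lucia and Tariq overlap.
Ingrid starts after Lucia ends, so Lucia has no further overlaps.
Ingrid starts exactly when Tariq ends (back-to-back, no overlap), so Tariq has no further overlaps.
Yusuf starts after Ingrid ends, so Ingrid has no further overlaps.
Hannah starts before Yusuf ends → Yusuf and Hannah overlap.
Elena starts after Yusuf ends.
Elena starts after Hannah ends.

Hannah & Yusuf, Lucia & Tariq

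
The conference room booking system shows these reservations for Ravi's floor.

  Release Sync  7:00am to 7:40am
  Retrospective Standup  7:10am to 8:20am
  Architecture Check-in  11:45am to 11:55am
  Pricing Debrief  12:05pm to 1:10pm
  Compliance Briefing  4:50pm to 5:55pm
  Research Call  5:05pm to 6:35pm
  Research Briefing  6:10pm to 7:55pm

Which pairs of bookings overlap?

Compliance Briefing & Research Call, Release Sync & Retrospective Standup, Research Briefing & Research Call

Sorted by start: Release Sync, Retrospective Standup, Architecture Check-in, Pricing Debrief, Compliance Briefing, Research Call, Research Briefing.
Retrospective Standup starts before Release Sync ends → Release Sync and Retrospective Standup overlap.
Architecture Check-in starts after Release Sync ends, so nothing later overlaps Release Sync either.
Architecture Check-in starts after Retrospective Standup ends, so nothing later overlaps Retrospective Standup either.
Pricing Debrief starts after Architecture Check-in ends, so nothing later overlaps Architecture Check-in either.
Compliance Briefing starts after Pricing Debrief ends, so nothing later overlaps Pricing Debrief either.
Research Call starts before Compliance Briefing ends → Compliance Briefing and Research Call overlap.
Research Briefing starts after Compliance Briefing ends.
Research Briefing starts before Research Call ends → Research Call and Research Briefing overlap.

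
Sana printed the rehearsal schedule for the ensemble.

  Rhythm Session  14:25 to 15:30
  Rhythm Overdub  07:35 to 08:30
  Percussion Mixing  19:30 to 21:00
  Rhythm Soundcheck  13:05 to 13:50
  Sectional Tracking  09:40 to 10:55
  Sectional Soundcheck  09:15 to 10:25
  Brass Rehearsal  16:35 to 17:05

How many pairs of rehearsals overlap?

1

Check each pair: they overlap iff neither finishes before the other starts.
Sorted by start: Rhythm Overdub, Sectional Soundcheck, Sectional Tracking, Rhythm Soundcheck, Rhythm Session, Brass Rehearsal, Percussion Mixing.
Sectional Soundcheck starts after Rhythm Overdub ends, so nothing later overlaps Rhythm Overdub either.
Sectional Tracking starts before Sectional Soundcheck ends → Sectional Soundcheck and Sectional Tracking overlap.
Rhythm Soundcheck starts after Sectional Soundcheck ends, so nothing later overlaps Sectional Soundcheck either.
Rhythm Soundcheck starts after Sectional Tracking ends, so nothing later overlaps Sectional Tracking either.
Rhythm Session starts after Rhythm Soundcheck ends, so nothing later overlaps Rhythm Soundcheck either.
Brass Rehearsal starts after Rhythm Session ends, so nothing later overlaps Rhythm Session either.
Percussion Mixing starts after Brass Rehearsal ends.
Overlapping pairs: Sectional Soundcheck & Sectional Tracking — 1 in total.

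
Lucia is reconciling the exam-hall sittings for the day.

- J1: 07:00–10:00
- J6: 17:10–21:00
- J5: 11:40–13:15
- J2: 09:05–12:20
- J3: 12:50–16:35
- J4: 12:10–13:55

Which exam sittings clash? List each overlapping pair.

Two intervals overlap when each starts before the other ends.
Sorted by start: J1, J2, J5, J4, J3, J6.
J2 starts before J1 ends → J1 and J2 overlap.
J5 starts after J1 ends, so nothing later overlaps J1 either.
J5 starts before J2 ends → J2 and J5 overlap.
J4 starts before J2 ends → J2 and J4 overlap.
J3 starts after J2 ends, so nothing later overlaps J2 either.
J4 starts before J5 ends → J5 and J4 overlap.
J3 starts before J5 ends → J5 and J3 overlap.
J6 starts after J5 ends.
J3 starts before J4 ends → J4 and J3 overlap.
J6 starts after J4 ends.
J6 starts after J3 ends.

J1 & J2, J2 & J4, J2 & J5, J3 & J4, J3 & J5, J4 & J5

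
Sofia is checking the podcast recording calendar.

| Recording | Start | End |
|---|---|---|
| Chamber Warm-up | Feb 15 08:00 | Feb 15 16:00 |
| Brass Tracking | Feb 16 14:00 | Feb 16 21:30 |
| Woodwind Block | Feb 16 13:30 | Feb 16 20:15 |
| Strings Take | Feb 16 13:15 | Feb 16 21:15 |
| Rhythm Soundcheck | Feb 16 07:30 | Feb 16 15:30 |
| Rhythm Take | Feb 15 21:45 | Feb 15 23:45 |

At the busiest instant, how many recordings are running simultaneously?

4

Walk through starts and ends in time order (an end at T is processed before a start at T):
Feb 15 08:00 start Chamber Warm-up → 1
Feb 15 16:00 end Chamber Warm-up → 0
Feb 15 21:45 start Rhythm Take → 1
Feb 15 23:45 end Rhythm Take → 0
Feb 16 07:30 start Rhythm Soundcheck → 1
Feb 16 13:15 start Strings Take → 2
Feb 16 13:30 start Woodwind Block → 3
Feb 16 14:00 start Brass Tracking → 4
Feb 16 15:30 end Rhythm Soundcheck → 3
Feb 16 20:15 end Woodwind Block → 2
Feb 16 21:15 end Strings Take → 1
Feb 16 21:30 end Brass Tracking → 0
Peak is 4, at Feb 16 14:00 (Brass Tracking, Rhythm Soundcheck, Strings Take, Woodwind Block).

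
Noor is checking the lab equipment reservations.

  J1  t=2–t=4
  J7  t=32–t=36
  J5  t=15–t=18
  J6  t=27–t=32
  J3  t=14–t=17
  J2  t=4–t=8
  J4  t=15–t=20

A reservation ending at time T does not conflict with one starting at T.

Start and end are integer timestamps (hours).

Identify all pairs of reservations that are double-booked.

J3 & J4, J3 & J5, J4 & J5

Sorted by start: J1, J2, J3, J4, J5, J6, J7.
J2 starts exactly when J1 ends (back-to-back, no overlap), so J1 has no further overlaps.
J3 starts after J2 ends, so J2 has no further overlaps.
J4 starts before J3 ends → J3 and J4 overlap.
J5 starts before J3 ends → J3 and J5 overlap.
J6 starts after J3 ends, so J3 has no further overlaps.
J5 starts before J4 ends → J4 and J5 overlap.
J6 starts after J4 ends, so J4 has no further overlaps.
J6 starts after J5 ends, so J5 has no further overlaps.
J7 starts exactly when J6 ends (back-to-back, no overlap).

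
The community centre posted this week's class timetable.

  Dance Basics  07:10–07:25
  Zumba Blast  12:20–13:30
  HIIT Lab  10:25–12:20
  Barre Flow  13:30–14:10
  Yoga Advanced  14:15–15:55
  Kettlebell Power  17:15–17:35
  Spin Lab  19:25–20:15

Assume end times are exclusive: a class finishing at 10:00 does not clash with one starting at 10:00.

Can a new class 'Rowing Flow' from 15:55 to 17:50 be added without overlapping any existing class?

No — it overlaps Kettlebell Power

Dance Basics: ends 07:25 at or before Rowing Flow starts 15:55 → clear.
HIIT Lab: ends 12:20 at or before Rowing Flow starts 15:55 → clear.
Zumba Blast: ends 13:30 at or before Rowing Flow starts 15:55 → clear.
Barre Flow: ends 14:10 at or before Rowing Flow starts 15:55 → clear.
Yoga Advanced: ends 15:55 at or before Rowing Flow starts 15:55 → clear.
Kettlebell Power: starts 17:15 before Rowing Flow ends 17:50, and ends 17:35 after Rowing Flow starts 15:55 → overlap.
Spin Lab: starts 19:25 at or after Rowing Flow ends 17:50 → clear.
Rowing Flow overlaps Kettlebell Power.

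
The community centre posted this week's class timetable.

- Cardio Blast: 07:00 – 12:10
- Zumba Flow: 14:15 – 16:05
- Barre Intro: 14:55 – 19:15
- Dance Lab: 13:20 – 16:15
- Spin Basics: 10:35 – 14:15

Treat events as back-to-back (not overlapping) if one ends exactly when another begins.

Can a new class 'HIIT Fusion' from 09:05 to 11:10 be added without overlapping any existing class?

No — it overlaps Cardio Blast, Spin Basics

Cardio Blast: starts 07:00 before HIIT Fusion ends 11:10, and ends 12:10 after HIIT Fusion starts 09:05 → overlap.
Spin Basics: starts 10:35 before HIIT Fusion ends 11:10, and ends 14:15 after HIIT Fusion starts 09:05 → overlap.
Dance Lab: starts 13:20 at or after HIIT Fusion ends 11:10 → clear.
Zumba Flow: starts 14:15 at or after HIIT Fusion ends 11:10 → clear.
Barre Intro: starts 14:55 at or after HIIT Fusion ends 11:10 → clear.
HIIT Fusion overlaps Cardio Blast, Spin Basics.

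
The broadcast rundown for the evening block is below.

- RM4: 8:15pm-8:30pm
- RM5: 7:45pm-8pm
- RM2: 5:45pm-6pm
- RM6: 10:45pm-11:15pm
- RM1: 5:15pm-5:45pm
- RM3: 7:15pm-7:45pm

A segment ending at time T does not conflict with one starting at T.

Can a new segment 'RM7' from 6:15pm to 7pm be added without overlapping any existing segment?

RM1: ends 5:45pm at or before RM7 starts 6:15pm → clear.
RM2: ends 6pm at or before RM7 starts 6:15pm → clear.
RM3: starts 7:15pm at or after RM7 ends 7pm → clear.
RM5: starts 7:45pm at or after RM7 ends 7pm → clear.
RM4: starts 8:15pm at or after RM7 ends 7pm → clear.
RM6: starts 10:45pm at or after RM7 ends 7pm → clear.

Yes — the slot is free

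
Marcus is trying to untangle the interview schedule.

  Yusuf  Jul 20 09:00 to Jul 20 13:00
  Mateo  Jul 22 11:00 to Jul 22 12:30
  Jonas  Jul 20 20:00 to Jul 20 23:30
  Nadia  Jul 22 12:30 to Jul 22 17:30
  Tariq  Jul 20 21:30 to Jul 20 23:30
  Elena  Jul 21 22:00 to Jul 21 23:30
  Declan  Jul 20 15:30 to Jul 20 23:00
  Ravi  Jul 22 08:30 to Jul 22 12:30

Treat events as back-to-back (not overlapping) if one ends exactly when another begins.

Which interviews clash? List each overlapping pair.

Two intervals overlap when each starts before the other ends.
Sorted by start: Yusuf, Declan, Jonas, Tariq, Elena, Ravi, Mateo, Nadia.
Declan starts after Yusuf ends, so Yusuf has no further overlaps.
Jonas starts before Declan ends → Declan and Jonas overlap.
Tariq starts before Declan ends → Declan and Tariq overlap.
Elena starts after Declan ends, so Declan has no further overlaps.
Tariq starts before Jonas ends → Jonas and Tariq overlap.
Elena starts after Jonas ends, so Jonas has no further overlaps.
Elena starts after Tariq ends, so Tariq has no further overlaps.
Ravi starts after Elena ends, so Elena has no further overlaps.
Mateo starts before Ravi ends → Ravi and Mateo overlap.
Nadia starts exactly when Ravi ends (back-to-back, no overlap).
Nadia starts exactly when Mateo ends (back-to-back, no overlap).

Declan & Jonas, Declan & Tariq, Jonas & Tariq, Mateo & Ravi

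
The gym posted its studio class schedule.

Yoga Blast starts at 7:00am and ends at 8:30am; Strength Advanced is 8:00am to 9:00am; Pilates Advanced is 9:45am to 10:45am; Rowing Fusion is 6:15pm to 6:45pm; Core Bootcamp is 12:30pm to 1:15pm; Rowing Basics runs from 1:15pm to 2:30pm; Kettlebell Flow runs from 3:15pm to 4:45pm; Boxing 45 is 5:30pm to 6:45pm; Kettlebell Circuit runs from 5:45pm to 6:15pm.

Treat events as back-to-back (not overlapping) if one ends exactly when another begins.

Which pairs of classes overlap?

Boxing 45 & Kettlebell Circuit, Boxing 45 & Rowing Fusion, Strength Advanced & Yoga Blast

Two intervals overlap when each starts before the other ends.
Sorted by start: Yoga Blast, Strength Advanced, Pilates Advanced, Core Bootcamp, Rowing Basics, Kettlebell Flow, Boxing 45, Kettlebell Circuit, Rowing Fusion.
Strength Advanced starts before Yoga Blast ends → Yoga Blast and Strength Advanced overlap.
Pilates Advanced starts after Yoga Blast ends, so nothing later overlaps Yoga Blast either.
Pilates Advanced starts after Strength Advanced ends, so nothing later overlaps Strength Advanced either.
Core Bootcamp starts after Pilates Advanced ends, so nothing later overlaps Pilates Advanced either.
Rowing Basics starts exactly when Core Bootcamp ends (back-to-back, no overlap), so nothing later overlaps Core Bootcamp either.
Kettlebell Flow starts after Rowing Basics ends, so nothing later overlaps Rowing Basics either.
Boxing 45 starts after Kettlebell Flow ends, so nothing later overlaps Kettlebell Flow either.
Kettlebell Circuit starts before Boxing 45 ends → Boxing 45 and Kettlebell Circuit overlap.
Rowing Fusion starts before Boxing 45 ends → Boxing 45 and Rowing Fusion overlap.
Rowing Fusion starts exactly when Kettlebell Circuit ends (back-to-back, no overlap).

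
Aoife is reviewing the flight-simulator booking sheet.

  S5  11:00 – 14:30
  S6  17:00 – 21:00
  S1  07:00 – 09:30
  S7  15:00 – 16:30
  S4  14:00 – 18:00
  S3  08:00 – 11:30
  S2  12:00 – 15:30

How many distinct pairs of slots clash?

Check each pair: they overlap iff neither finishes before the other starts.
Sorted by start: S1, S3, S5, S2, S4, S7, S6.
S3 starts before S1 ends → S1 and S3 overlap.
S5 starts after S1 ends — done with S1.
S5 starts before S3 ends → S3 and S5 overlap.
S2 starts after S3 ends — done with S3.
S2 starts before S5 ends → S5 and S2 overlap.
S4 starts before S5 ends → S5 and S4 overlap.
S7 starts after S5 ends — done with S5.
S4 starts before S2 ends → S2 and S4 overlap.
S7 starts before S2 ends → S2 and S7 overlap.
S6 starts after S2 ends.
S7 starts before S4 ends → S4 and S7 overlap.
S6 starts before S4 ends → S4 and S6 overlap.
S6 starts after S7 ends.
Overlapping pairs: S1 & S3, S2 & S4, S2 & S5, S2 & S7, S3 & S5, S4 & S5, S4 & S6, S4 & S7 — 8 in total.

8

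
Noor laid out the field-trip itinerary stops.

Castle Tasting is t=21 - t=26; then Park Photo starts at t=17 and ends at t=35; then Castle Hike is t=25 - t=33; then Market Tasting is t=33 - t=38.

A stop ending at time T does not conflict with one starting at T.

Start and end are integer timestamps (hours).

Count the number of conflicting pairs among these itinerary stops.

4

Sorted by start: Park Photo, Castle Tasting, Castle Hike, Market Tasting.
Castle Tasting starts before Park Photo ends → Park Photo and Castle Tasting overlap.
Castle Hike starts before Park Photo ends → Park Photo and Castle Hike overlap.
Market Tasting starts before Park Photo ends → Park Photo and Market Tasting overlap.
Castle Hike starts before Castle Tasting ends → Castle Tasting and Castle Hike overlap.
Market Tasting starts after Castle Tasting ends.
Market Tasting starts exactly when Castle Hike ends (back-to-back, no overlap).
Overlapping pairs: Castle Hike & Castle Tasting, Castle Hike & Park Photo, Castle Tasting & Park Photo, Market Tasting & Park Photo — 4 in total.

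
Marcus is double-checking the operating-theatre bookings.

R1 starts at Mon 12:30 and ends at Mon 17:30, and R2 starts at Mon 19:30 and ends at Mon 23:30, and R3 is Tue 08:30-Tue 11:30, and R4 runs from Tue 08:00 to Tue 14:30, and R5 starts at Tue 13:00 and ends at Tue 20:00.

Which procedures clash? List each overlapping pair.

Sorted by start: R1, R2, R4, R3, R5.
R2 starts after R1 ends; R1 is clear from here.
R4 starts after R2 ends; R2 is clear from here.
R3 starts before R4 ends → R4 and R3 overlap.
R5 starts before R4 ends → R4 and R5 overlap.
R5 starts after R3 ends.

R3 & R4, R4 & R5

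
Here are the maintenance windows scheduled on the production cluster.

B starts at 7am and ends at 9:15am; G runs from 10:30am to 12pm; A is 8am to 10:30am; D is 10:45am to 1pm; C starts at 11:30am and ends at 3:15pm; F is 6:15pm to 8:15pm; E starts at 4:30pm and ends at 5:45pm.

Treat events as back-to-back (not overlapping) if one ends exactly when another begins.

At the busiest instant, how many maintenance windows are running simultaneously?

3

Walk through starts and ends in time order (an end at T is processed before a start at T):
7am start B → 1
8am start A → 2
9:15am end B → 1
10:30am end A → 0
10:30am start G → 1
10:45am start D → 2
11:30am start C → 3
12pm end G → 2
1pm end D → 1
3:15pm end C → 0
4:30pm start E → 1
5:45pm end E → 0
6:15pm start F → 1
8:15pm end F → 0
Peak is 3, at 11:30am (C, D, G).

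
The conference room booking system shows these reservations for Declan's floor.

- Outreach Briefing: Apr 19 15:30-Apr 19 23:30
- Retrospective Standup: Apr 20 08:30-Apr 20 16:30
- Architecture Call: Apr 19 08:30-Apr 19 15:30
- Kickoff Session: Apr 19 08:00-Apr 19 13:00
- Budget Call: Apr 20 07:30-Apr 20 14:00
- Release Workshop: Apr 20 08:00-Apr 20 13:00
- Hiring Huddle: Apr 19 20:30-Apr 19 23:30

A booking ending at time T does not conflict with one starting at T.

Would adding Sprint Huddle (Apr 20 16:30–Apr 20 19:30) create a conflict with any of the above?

Kickoff Session: ends Apr 19 13:00 at or before Sprint Huddle starts Apr 20 16:30 → clear.
Architecture Call: ends Apr 19 15:30 at or before Sprint Huddle starts Apr 20 16:30 → clear.
Outreach Briefing: ends Apr 19 23:30 at or before Sprint Huddle starts Apr 20 16:30 → clear.
Hiring Huddle: ends Apr 19 23:30 at or before Sprint Huddle starts Apr 20 16:30 → clear.
Budget Call: ends Apr 20 14:00 at or before Sprint Huddle starts Apr 20 16:30 → clear.
Release Workshop: ends Apr 20 13:00 at or before Sprint Huddle starts Apr 20 16:30 → clear.
Retrospective Standup: ends Apr 20 16:30 at or before Sprint Huddle starts Apr 20 16:30 → clear.

No — it doesn't clash with anything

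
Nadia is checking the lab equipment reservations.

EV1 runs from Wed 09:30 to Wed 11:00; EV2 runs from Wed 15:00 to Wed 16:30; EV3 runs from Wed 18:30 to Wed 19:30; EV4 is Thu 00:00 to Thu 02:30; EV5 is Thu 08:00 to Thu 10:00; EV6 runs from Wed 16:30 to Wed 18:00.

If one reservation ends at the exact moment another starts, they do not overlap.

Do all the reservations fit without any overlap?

Sorted by start: EV1, EV2, EV6, EV3, EV4, EV5.
EV2 starts after EV1 ends, so nothing later overlaps EV1 either.
EV6 starts exactly when EV2 ends (back-to-back, no overlap), so nothing later overlaps EV2 either.
EV3 starts after EV6 ends, so nothing later overlaps EV6 either.
EV4 starts after EV3 ends, so nothing later overlaps EV3 either.
EV5 starts after EV4 ends.
Every pair is clear; the schedule has no overlaps.

Yes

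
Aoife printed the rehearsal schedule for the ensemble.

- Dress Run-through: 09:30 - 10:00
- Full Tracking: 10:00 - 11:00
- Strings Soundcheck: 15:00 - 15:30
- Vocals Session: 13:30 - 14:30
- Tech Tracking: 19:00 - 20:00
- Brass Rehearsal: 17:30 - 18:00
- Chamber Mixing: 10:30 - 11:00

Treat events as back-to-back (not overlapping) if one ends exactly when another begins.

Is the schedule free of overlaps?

Check each pair: they overlap iff neither finishes before the other starts.
Sorted by start: Dress Run-through, Full Tracking, Chamber Mixing, Vocals Session, Strings Soundcheck, Brass Rehearsal, Tech Tracking.
Full Tracking starts exactly when Dress Run-through ends (back-to-back, no overlap) — done with Dress Run-through.
Chamber Mixing starts before Full Tracking ends → Full Tracking and Chamber Mixing overlap.
That's a conflict, so the schedule is not conflict-free.

No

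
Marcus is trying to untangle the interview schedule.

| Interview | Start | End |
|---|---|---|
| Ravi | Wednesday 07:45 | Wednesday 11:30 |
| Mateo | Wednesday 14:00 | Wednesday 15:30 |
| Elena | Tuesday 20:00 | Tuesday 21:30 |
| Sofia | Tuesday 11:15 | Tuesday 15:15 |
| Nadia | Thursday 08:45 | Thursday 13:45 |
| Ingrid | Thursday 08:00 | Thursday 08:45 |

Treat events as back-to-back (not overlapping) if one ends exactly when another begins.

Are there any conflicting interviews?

No

Sorted by start: Sofia, Elena, Ravi, Mateo, Ingrid, Nadia.
Elena starts after Sofia ends, so nothing later overlaps Sofia either.
Ravi starts after Elena ends, so nothing later overlaps Elena either.
Mateo starts after Ravi ends, so nothing later overlaps Ravi either.
Ingrid starts after Mateo ends, so nothing later overlaps Mateo either.
Nadia starts exactly when Ingrid ends (back-to-back, no overlap).
Every pair is clear; the schedule has no overlaps.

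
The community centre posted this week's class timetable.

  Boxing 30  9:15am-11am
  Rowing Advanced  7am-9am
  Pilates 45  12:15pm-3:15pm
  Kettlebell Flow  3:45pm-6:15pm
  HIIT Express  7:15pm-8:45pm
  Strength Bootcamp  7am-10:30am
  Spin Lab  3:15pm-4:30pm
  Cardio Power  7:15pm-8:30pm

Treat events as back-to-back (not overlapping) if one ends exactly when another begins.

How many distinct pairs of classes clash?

4

Two intervals overlap when each starts before the other ends.
Sorted by start: Strength Bootcamp, Rowing Advanced, Boxing 30, Pilates 45, Spin Lab, Kettlebell Flow, Cardio Power, HIIT Express.
Rowing Advanced starts before Strength Bootcamp ends → Strength Bootcamp and Rowing Advanced overlap.
Boxing 30 starts before Strength Bootcamp ends → Strength Bootcamp and Boxing 30 overlap.
Pilates 45 starts after Strength Bootcamp ends; Strength Bootcamp is clear from here.
Boxing 30 starts after Rowing Advanced ends; Rowing Advanced is clear from here.
Pilates 45 starts after Boxing 30 ends; Boxing 30 is clear from here.
Spin Lab starts exactly when Pilates 45 ends (back-to-back, no overlap); Pilates 45 is clear from here.
Kettlebell Flow starts before Spin Lab ends → Spin Lab and Kettlebell Flow overlap.
Cardio Power starts after Spin Lab ends; Spin Lab is clear from here.
Cardio Power starts after Kettlebell Flow ends; Kettlebell Flow is clear from here.
HIIT Express starts before Cardio Power ends → Cardio Power and HIIT Express overlap.
Overlapping pairs: Boxing 30 & Strength Bootcamp, Cardio Power & HIIT Express, Kettlebell Flow & Spin Lab, Rowing Advanced & Strength Bootcamp — 4 in total.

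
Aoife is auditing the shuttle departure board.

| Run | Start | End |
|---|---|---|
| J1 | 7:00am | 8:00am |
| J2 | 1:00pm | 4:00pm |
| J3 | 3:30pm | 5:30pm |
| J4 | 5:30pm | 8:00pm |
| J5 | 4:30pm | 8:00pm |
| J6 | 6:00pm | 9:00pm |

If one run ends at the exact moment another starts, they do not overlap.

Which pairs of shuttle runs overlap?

J2 & J3, J3 & J5, J4 & J5, J4 & J6, J5 & J6

Check each pair: they overlap iff neither finishes before the other starts.
Sorted by start: J1, J2, J3, J5, J4, J6.
J2 starts after J1 ends; J1 is clear from here.
J3 starts before J2 ends → J2 and J3 overlap.
J5 starts after J2 ends; J2 is clear from here.
J5 starts before J3 ends → J3 and J5 overlap.
J4 starts exactly when J3 ends (back-to-back, no overlap); J3 is clear from here.
J4 starts before J5 ends → J5 and J4 overlap.
J6 starts before J5 ends → J5 and J6 overlap.
J6 starts before J4 ends → J4 and J6 overlap.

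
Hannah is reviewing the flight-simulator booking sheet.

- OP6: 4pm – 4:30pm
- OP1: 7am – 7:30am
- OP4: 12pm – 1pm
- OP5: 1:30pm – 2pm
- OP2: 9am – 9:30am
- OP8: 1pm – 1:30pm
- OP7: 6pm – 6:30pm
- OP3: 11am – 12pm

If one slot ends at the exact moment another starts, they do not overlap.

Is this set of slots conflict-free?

Yes

Two intervals overlap when each starts before the other ends.
Sorted by start: OP1, OP2, OP3, OP4, OP8, OP5, OP6, OP7.
OP2 starts after OP1 ends, so nothing later overlaps OP1 either.
OP3 starts after OP2 ends, so nothing later overlaps OP2 either.
OP4 starts exactly when OP3 ends (back-to-back, no overlap), so nothing later overlaps OP3 either.
OP8 starts exactly when OP4 ends (back-to-back, no overlap), so nothing later overlaps OP4 either.
OP5 starts exactly when OP8 ends (back-to-back, no overlap), so nothing later overlaps OP8 either.
OP6 starts after OP5 ends, so nothing later overlaps OP5 either.
OP7 starts after OP6 ends.
Every pair is clear; the schedule has no overlaps.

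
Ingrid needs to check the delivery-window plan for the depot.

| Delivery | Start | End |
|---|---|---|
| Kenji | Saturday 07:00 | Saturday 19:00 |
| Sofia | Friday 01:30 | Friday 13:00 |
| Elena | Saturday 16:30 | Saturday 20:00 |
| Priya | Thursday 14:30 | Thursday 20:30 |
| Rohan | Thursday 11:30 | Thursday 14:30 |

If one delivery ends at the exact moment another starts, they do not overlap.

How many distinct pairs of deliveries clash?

Sorted by start: Rohan, Priya, Sofia, Kenji, Elena.
Priya starts exactly when Rohan ends (back-to-back, no overlap), so nothing later overlaps Rohan either.
Sofia starts after Priya ends, so nothing later overlaps Priya either.
Kenji starts after Sofia ends, so nothing later overlaps Sofia either.
Elena starts before Kenji ends → Kenji and Elena overlap.
Overlapping pairs: Elena & Kenji — 1 in total.

1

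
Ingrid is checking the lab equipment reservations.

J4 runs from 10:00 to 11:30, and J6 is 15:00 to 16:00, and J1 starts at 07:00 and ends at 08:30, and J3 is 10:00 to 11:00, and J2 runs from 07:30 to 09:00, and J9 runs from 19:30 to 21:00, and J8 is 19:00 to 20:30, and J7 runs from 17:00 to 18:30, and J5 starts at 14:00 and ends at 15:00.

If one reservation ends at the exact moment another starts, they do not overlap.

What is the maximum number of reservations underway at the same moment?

Sort all start/end points and keep a running count:
07:00 start J1 → 1
07:30 start J2 → 2
08:30 end J1 → 1
09:00 end J2 → 0
10:00 start J3 → 1
10:00 start J4 → 2
11:00 end J3 → 1
11:30 end J4 → 0
14:00 start J5 → 1
15:00 end J5 → 0
15:00 start J6 → 1
16:00 end J6 → 0
17:00 start J7 → 1
18:30 end J7 → 0
19:00 start J8 → 1
19:30 start J9 → 2
20:30 end J8 → 1
21:00 end J9 → 0
Peak is 2, at 07:30 (J1, J2).

2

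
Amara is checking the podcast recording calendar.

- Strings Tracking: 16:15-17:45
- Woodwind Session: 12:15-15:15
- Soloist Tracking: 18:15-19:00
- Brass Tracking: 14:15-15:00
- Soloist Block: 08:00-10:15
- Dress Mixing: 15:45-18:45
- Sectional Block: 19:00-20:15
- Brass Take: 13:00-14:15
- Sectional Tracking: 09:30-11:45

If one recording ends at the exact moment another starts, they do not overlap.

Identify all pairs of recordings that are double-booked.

Brass Take & Woodwind Session, Brass Tracking & Woodwind Session, Dress Mixing & Soloist Tracking, Dress Mixing & Strings Tracking, Sectional Tracking & Soloist Block

Sorted by start: Soloist Block, Sectional Tracking, Woodwind Session, Brass Take, Brass Tracking, Dress Mixing, Strings Tracking, Soloist Tracking, Sectional Block.
Sectional Tracking starts before Soloist Block ends → Soloist Block and Sectional Tracking overlap.
Woodwind Session starts after Soloist Block ends — done with Soloist Block.
Woodwind Session starts after Sectional Tracking ends — done with Sectional Tracking.
Brass Take starts before Woodwind Session ends → Woodwind Session and Brass Take overlap.
Brass Tracking starts before Woodwind Session ends → Woodwind Session and Brass Tracking overlap.
Dress Mixing starts after Woodwind Session ends — done with Woodwind Session.
Brass Tracking starts exactly when Brass Take ends (back-to-back, no overlap) — done with Brass Take.
Dress Mixing starts after Brass Tracking ends — done with Brass Tracking.
Strings Tracking starts before Dress Mixing ends → Dress Mixing and Strings Tracking overlap.
Soloist Tracking starts before Dress Mixing ends → Dress Mixing and Soloist Tracking overlap.
Sectional Block starts after Dress Mixing ends.
Soloist Tracking starts after Strings Tracking ends — done with Strings Tracking.
Sectional Block starts exactly when Soloist Tracking ends (back-to-back, no overlap).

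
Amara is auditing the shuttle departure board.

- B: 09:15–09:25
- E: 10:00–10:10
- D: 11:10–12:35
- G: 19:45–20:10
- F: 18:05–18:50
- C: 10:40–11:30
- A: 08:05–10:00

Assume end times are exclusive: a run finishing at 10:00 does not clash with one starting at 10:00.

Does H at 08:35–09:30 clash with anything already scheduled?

Yes — it overlaps A, B

A: starts 08:05 before H ends 09:30, and ends 10:00 after H starts 08:35 → overlap.
B: starts 09:15 before H ends 09:30, and ends 09:25 after H starts 08:35 → overlap.
E: starts 10:00 at or after H ends 09:30 → clear.
C: starts 10:40 at or after H ends 09:30 → clear.
D: starts 11:10 at or after H ends 09:30 → clear.
F: starts 18:05 at or after H ends 09:30 → clear.
G: starts 19:45 at or after H ends 09:30 → clear.
H overlaps A, B.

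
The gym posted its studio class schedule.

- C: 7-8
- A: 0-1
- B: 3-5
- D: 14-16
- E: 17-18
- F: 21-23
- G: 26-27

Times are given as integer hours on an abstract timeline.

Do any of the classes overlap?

No

Sorted by start: A, B, C, D, E, F, G.
B starts after A ends, so A has no further overlaps.
C starts after B ends, so B has no further overlaps.
D starts after C ends, so C has no further overlaps.
E starts after D ends, so D has no further overlaps.
F starts after E ends, so E has no further overlaps.
G starts after F ends.
Every pair is clear; the schedule has no overlaps.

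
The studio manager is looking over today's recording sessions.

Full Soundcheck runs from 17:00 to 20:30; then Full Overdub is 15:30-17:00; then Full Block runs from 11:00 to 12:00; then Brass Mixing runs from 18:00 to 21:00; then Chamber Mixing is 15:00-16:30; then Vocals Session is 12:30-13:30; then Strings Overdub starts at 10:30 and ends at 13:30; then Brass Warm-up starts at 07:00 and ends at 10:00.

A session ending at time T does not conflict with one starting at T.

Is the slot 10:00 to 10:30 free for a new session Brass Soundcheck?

Brass Warm-up: ends 10:00 at or before Brass Soundcheck starts 10:00 → clear.
Strings Overdub: starts 10:30 at or after Brass Soundcheck ends 10:30 → clear.
Full Block: starts 11:00 at or after Brass Soundcheck ends 10:30 → clear.
Vocals Session: starts 12:30 at or after Brass Soundcheck ends 10:30 → clear.
Chamber Mixing: starts 15:00 at or after Brass Soundcheck ends 10:30 → clear.
Full Overdub: starts 15:30 at or after Brass Soundcheck ends 10:30 → clear.
Full Soundcheck: starts 17:00 at or after Brass Soundcheck ends 10:30 → clear.
Brass Mixing: starts 18:00 at or after Brass Soundcheck ends 10:30 → clear.

Yes — the slot is free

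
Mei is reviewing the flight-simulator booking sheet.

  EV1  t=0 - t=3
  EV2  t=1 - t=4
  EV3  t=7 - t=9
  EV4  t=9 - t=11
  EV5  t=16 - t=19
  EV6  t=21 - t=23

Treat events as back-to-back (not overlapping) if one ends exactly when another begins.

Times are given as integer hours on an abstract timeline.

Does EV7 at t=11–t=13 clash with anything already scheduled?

No — it doesn't clash with anything

EV1: ends t=3 at or before EV7 starts t=11 → clear.
EV2: ends t=4 at or before EV7 starts t=11 → clear.
EV3: ends t=9 at or before EV7 starts t=11 → clear.
EV4: ends t=11 at or before EV7 starts t=11 → clear.
EV5: starts t=16 at or after EV7 ends t=13 → clear.
EV6: starts t=21 at or after EV7 ends t=13 → clear.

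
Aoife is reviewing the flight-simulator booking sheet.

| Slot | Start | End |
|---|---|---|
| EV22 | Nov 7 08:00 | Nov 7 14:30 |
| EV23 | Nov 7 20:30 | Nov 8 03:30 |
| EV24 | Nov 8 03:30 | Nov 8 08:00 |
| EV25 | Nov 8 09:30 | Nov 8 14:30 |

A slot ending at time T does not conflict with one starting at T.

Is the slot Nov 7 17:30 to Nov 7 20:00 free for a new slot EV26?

EV22: ends Nov 7 14:30 at or before EV26 starts Nov 7 17:30 → clear.
EV23: starts Nov 7 20:30 at or after EV26 ends Nov 7 20:00 → clear.
EV24: starts Nov 8 03:30 at or after EV26 ends Nov 7 20:00 → clear.
EV25: starts Nov 8 09:30 at or after EV26 ends Nov 7 20:00 → clear.

Yes — the slot is free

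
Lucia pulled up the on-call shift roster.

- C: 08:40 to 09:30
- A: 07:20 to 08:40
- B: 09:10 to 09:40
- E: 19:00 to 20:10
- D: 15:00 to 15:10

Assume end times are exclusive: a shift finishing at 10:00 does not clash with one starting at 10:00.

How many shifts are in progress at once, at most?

2

Sweep the timeline, counting +1 at each start and −1 at each end (ends before starts at a tie):
07:20 start A → 1
08:40 end A → 0
08:40 start C → 1
09:10 start B → 2
09:30 end C → 1
09:40 end B → 0
15:00 start D → 1
15:10 end D → 0
19:00 start E → 1
20:10 end E → 0
Peak is 2, at 09:10 (B, C).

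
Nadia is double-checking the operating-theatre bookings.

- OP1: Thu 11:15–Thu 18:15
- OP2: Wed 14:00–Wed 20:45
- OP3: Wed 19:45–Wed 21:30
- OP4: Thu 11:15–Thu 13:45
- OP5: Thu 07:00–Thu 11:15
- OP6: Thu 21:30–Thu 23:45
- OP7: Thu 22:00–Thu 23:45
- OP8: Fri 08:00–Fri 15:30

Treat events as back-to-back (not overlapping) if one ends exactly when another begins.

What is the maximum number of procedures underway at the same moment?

2

Sweep the timeline, counting +1 at each start and −1 at each end (ends before starts at a tie):
Wed 14:00 start OP2 → 1
Wed 19:45 start OP3 → 2
Wed 20:45 end OP2 → 1
Wed 21:30 end OP3 → 0
Thu 07:00 start OP5 → 1
Thu 11:15 end OP5 → 0
Thu 11:15 start OP1 → 1
Thu 11:15 start OP4 → 2
Thu 13:45 end OP4 → 1
Thu 18:15 end OP1 → 0
Thu 21:30 start OP6 → 1
Thu 22:00 start OP7 → 2
Thu 23:45 end OP6 → 1
Thu 23:45 end OP7 → 0
Fri 08:00 start OP8 → 1
Fri 15:30 end OP8 → 0
Peak is 2, at Wed 19:45 (OP2, OP3).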